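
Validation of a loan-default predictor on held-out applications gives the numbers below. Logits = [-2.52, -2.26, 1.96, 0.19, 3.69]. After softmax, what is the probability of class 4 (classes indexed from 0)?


Exponentials: e^-2.52=0.0805, e^-2.26=0.1044, e^1.96=7.0993, e^0.19=1.2092, e^3.69=40.0448
Sum = 48.5382
Softmax = [0.0017, 0.0021, 0.1463, 0.0249, 0.825]
p[4] = 40.0448/48.5382 = 0.825

0.825


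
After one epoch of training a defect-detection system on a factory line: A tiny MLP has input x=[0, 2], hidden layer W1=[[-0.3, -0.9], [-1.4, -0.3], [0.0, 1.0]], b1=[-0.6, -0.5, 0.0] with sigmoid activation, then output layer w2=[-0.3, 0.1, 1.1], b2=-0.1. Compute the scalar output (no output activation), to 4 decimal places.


z1[0] = (-0.3)·(0) + (-0.9)·(2) - 0.6 = -2.4
z1[1] = (-1.4)·(0) + (-0.3)·(2) - 0.5 = -1.1
z1[2] = (0.0)·(0) + (1.0)·(2) + 0.0 = 2.0
h = sigmoid(z1) = [0.0832, 0.2497, 0.8808]
output = (-0.3)·(0.0832) + (0.1)·(0.2497) + (1.1)·(0.8808) - 0.1 = 0.8689

0.8689


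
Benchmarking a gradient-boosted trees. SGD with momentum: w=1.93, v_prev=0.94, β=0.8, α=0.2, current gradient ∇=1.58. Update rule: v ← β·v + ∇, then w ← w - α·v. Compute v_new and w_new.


v_new = 0.8·0.94 + 1.58 = 0.752 + 1.58 = 2.332
w_new = 1.93 - 0.2·2.332 = 1.93 - 0.4664 = 1.4636

v_new=2.332, w_new=1.4636


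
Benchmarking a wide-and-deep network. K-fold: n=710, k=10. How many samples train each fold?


Fold size = 710/10 = 71
Training per fold = 710 - 71 = 639

639


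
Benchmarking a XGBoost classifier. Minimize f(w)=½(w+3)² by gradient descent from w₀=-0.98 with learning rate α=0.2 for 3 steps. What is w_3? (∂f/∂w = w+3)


step 1: grad = -0.98+3 = 2.02; w = -0.98 - 0.2·(2.02) = -1.384
step 2: grad = -1.384+3 = 1.616; w = -1.384 - 0.2·(1.616) = -1.7072
step 3: grad = -1.7072+3 = 1.2928; w = -1.7072 - 0.2·(1.2928) = -1.96576

-1.96576


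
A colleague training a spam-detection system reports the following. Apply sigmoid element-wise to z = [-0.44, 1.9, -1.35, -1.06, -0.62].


σ(-0.44) = 1/(1+e^0.44) = 0.3917
σ(1.9) = 1/(1+e^-1.9) = 0.8699
σ(-1.35) = 1/(1+e^1.35) = 0.2059
σ(-1.06) = 1/(1+e^1.06) = 0.2573
σ(-0.62) = 1/(1+e^0.62) = 0.3498
result = [0.3917, 0.8699, 0.2059, 0.2573, 0.3498]

[0.3917, 0.8699, 0.2059, 0.2573, 0.3498]


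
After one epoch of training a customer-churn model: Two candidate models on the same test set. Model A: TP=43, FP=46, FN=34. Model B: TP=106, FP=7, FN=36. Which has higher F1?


Model A: P=43/89=0.4831, R=43/77=0.5584, F1=2PR/(P+R)=2TP/(2TP+FP+FN)=86/166=0.5181
Model B: P=106/113=0.9381, R=106/142=0.7465, F1=2PR/(P+R)=2TP/(2TP+FP+FN)=212/255=0.8314
0.5181 < 0.8314 → Model B

Model B


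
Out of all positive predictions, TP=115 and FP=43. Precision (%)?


Precision = TP/(TP+FP)
= 115/(115+43)
= 115/158 = 72.78%

72.78%


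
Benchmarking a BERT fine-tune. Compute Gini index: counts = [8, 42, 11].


Probabilities: [8/61, 42/61, 11/61] ≈ [0.1311, 0.6885, 0.1803]
Σpᵢ² = (64 + 1764 + 121)/61² = 1949/3721
Gini = 1 - Σpᵢ² = 1 - 1949/3721 = 0.4762

0.4762


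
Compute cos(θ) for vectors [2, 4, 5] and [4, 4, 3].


A·B = 2·4 + 4·4 + 5·3 = 39
‖A‖ = √45 = 6.7082, ‖B‖ = √41 = 6.4031
cos = 39/(√45·√41) = 39/√1845 = 0.908

0.908


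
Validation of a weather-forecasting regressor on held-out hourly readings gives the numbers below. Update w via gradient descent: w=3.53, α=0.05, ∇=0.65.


w_new = w - α·∇
= 3.53 - 0.05·0.65
= 3.53 - 0.0325
= 3.4975

3.4975


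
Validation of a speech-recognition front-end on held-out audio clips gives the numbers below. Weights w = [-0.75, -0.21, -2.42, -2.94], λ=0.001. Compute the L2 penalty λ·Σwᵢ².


‖w‖₂² = (-0.75)² + (-0.21)² + (-2.42)² + (-2.94)²
     = 0.5625 + 0.0441 + 5.8564 + 8.6436
     = 15.1066
λ·‖w‖₂² = 0.001·15.1066 = 0.015107

0.015107


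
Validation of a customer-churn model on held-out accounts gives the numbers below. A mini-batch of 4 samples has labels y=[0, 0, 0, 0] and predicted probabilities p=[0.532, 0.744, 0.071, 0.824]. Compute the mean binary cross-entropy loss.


L[0] = -ln(1-0.532) = -ln(0.468) = 0.7593
L[1] = -ln(1-0.744) = -ln(0.256) = 1.3626
L[2] = -ln(1-0.071) = -ln(0.929) = 0.0736
L[3] = -ln(1-0.824) = -ln(0.176) = 1.7373
mean = (0.7593 + 1.3626 + 0.0736 + 1.7373)/4 = 0.9832

0.9832


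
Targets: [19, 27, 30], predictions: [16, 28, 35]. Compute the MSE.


Squared errors: (19-16)²=9, (27-28)²=1, (30-35)²=25
Sum = 35
MSE = 35/3 = 35/3

35/3


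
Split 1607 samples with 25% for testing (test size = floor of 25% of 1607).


Test = ⌊1607·25/100⌋ = 401
Train = 1607 - 401 = 1206

Train: 1206, Test: 401


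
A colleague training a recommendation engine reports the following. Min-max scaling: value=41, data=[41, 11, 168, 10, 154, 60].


min=10, max=168
(41-10)/(168-10) = 31/158 = 0.1962

0.1962


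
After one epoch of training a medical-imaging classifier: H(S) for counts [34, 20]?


Probabilities: [34/54, 20/54] ≈ [0.6296, 0.3704]
H = -((34/54)·log₂(34/54) + (20/54)·log₂(20/54))
  = 0.951 bits

0.951 bits


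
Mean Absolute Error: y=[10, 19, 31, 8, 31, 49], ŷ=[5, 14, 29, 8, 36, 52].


Absolute errors: |10-5|=5, |19-14|=5, |31-29|=2, |8-8|=0, |31-36|=5, |49-52|=3
Sum = 20
MAE = 20/6 = 10/3

10/3


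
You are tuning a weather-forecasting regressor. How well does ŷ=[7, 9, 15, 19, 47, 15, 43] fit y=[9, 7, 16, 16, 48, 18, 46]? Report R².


ȳ = 22.8571
SS_res = Σ(y-ŷ)² = 37
SS_tot = Σ(y-ȳ)² = 1728.86
R² = 1 - SS_res/SS_tot = 1 - 0.0214 = 0.9786

0.9786


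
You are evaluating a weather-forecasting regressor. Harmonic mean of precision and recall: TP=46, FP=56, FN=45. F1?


Precision = 46/102 = 0.451
Recall = 46/91 = 0.5055
F1 = 2·P·R/(P+R) = 2·TP/(2·TP+FP+FN) = 92/(92+56+45) = 92/193 = 0.4767

0.4767


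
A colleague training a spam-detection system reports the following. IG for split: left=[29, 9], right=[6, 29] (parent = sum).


Parent = [35, 38], H_parent = 0.9988
H_left = 0.7897 (n=38), H_right = 0.661 (n=35)
H_children = (38/73)·0.7897 + (35/73)·0.661 = 0.728
IG = 0.9988 - 0.728 = 0.2708

0.2708


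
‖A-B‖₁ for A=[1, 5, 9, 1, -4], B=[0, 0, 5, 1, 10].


d = |1-0| + |5-0| + |9-5| + |1-1| + |-4-10|
  = 1 + 5 + 4 + 0 + 14
  = 24

24


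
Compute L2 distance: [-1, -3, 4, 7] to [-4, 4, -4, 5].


d = √((-1+ 4)² + (-3-4)² + (4+ 4)² + (7-5)²)
  = √(9 + 49 + 64 + 4)
  = √126 = 11.225

11.225


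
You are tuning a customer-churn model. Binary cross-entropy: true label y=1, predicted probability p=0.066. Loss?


BCE = -[y·ln(p) + (1-y)·ln(1-p)]
= -1·ln(0.066) - 0
= -ln(0.066) = 2.7181

2.7181


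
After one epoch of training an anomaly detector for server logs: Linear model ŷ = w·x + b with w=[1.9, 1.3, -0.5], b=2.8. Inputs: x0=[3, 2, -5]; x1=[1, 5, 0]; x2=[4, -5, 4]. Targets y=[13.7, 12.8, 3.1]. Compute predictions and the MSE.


ŷ0 = (1.9)·(3) + (1.3)·(2) + (-0.5)·(-5) + 2.8 = 13.6
ŷ1 = (1.9)·(1) + (1.3)·(5) + (-0.5)·(0) + 2.8 = 11.2
ŷ2 = (1.9)·(4) + (1.3)·(-5) + (-0.5)·(4) + 2.8 = 1.9
errors² = [0.01, 2.56, 1.44]
MSE = 4.0100/3 = 1.3367

1.3367


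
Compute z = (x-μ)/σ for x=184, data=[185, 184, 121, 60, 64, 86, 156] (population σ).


μ = 122.2857, σ = 49.962
z = (184 - 122.2857)/49.962 = 1.2352

1.2352


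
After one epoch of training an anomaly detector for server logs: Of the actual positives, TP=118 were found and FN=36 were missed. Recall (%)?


Recall = TP/(TP+FN)
= 118/(118+36)
= 118/154 = 76.62%

76.62%


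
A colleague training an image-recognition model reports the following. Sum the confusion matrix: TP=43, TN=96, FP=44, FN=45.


Total = TP + TN + FP + FN
= 43 + 96 + 44 + 45
= 228
(Predicted positive: 87, predicted negative: 141)

228


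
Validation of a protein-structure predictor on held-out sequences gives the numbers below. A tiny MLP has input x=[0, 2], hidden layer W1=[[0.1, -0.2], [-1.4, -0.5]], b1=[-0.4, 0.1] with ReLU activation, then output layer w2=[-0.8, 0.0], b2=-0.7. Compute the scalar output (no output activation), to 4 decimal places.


z1[0] = (0.1)·(0) + (-0.2)·(2) - 0.4 = -0.8
z1[1] = (-1.4)·(0) + (-0.5)·(2) + 0.1 = -0.9
h = ReLU(z1) = [0.0, 0.0]
output = (-0.8)·(0.0) + (0.0)·(0.0) - 0.7 = -0.7

-0.7


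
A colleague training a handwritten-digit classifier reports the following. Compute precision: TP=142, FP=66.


Precision = TP/(TP+FP)
= 142/(142+66)
= 142/208 = 68.27%

68.27%


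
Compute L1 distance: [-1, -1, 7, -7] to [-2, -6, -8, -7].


d = |-1+ 2| + |-1+ 6| + |7+ 8| + |-7+ 7|
  = 1 + 5 + 15 + 0
  = 21

21


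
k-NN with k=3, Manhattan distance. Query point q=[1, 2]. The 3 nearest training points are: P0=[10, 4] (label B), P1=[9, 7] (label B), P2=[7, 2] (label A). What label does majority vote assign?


d(q,P0) = 11  (label B)
d(q,P1) = 13  (label B)
d(q,P2) = 6  (label A)
Votes: A=1, B=2
Majority → B

B


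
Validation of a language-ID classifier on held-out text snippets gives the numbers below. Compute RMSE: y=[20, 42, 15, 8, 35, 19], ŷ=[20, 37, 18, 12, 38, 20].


MSE = 60/6 = 10
RMSE = √(60/6) = 3.1623

3.1623


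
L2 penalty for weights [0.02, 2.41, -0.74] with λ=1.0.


‖w‖₂² = (0.02)² + (2.41)² + (-0.74)²
     = 0.0004 + 5.8081 + 0.5476
     = 6.3561
λ·‖w‖₂² = 1.0·6.3561 = 6.3561

6.3561


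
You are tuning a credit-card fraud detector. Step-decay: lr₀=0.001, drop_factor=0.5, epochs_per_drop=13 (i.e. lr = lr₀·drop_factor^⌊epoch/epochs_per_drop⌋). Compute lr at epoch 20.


n_drops = ⌊20/13⌋ = 1
lr = 0.001·0.5^1 = 0.001·0.5 = 0.0005

0.0005


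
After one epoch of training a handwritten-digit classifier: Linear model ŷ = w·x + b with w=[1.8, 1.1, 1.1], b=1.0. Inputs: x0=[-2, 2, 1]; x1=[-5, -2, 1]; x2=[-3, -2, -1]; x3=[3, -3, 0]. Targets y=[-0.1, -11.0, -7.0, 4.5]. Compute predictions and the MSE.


ŷ0 = (1.8)·(-2) + (1.1)·(2) + (1.1)·(1) + 1.0 = 0.7
ŷ1 = (1.8)·(-5) + (1.1)·(-2) + (1.1)·(1) + 1.0 = -9.1
ŷ2 = (1.8)·(-3) + (1.1)·(-2) + (1.1)·(-1) + 1.0 = -7.7
ŷ3 = (1.8)·(3) + (1.1)·(-3) + (1.1)·(0) + 1.0 = 3.1
errors² = [0.64, 3.61, 0.49, 1.96]
MSE = 6.7000/4 = 1.675

1.675


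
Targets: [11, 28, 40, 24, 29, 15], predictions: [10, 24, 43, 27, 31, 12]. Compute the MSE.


Squared errors: (11-10)²=1, (28-24)²=16, (40-43)²=9, (24-27)²=9, (29-31)²=4, (15-12)²=9
Sum = 48
MSE = 48/6 = 8

8


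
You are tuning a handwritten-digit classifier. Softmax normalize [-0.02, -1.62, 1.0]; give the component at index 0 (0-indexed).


Exponentials: e^-0.02=0.9802, e^-1.62=0.1979, e^1.0=2.7183
Sum = 3.8964
Softmax = [0.2516, 0.0508, 0.6976]
p[0] = 0.9802/3.8964 = 0.2516

0.2516


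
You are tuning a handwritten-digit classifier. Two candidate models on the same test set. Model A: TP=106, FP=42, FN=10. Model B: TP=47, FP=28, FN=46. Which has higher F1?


Model A: P=106/148=0.7162, R=106/116=0.9138, F1=2PR/(P+R)=2TP/(2TP+FP+FN)=212/264=0.803
Model B: P=47/75=0.6267, R=47/93=0.5054, F1=2PR/(P+R)=2TP/(2TP+FP+FN)=94/168=0.5595
0.803 > 0.5595 → Model A

Model A


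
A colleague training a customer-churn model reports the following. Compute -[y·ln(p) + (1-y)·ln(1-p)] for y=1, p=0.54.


BCE = -[y·ln(p) + (1-y)·ln(1-p)]
= -1·ln(0.54) - 0
= -ln(0.54) = 0.6162

0.6162


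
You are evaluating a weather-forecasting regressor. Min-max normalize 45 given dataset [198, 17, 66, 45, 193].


min=17, max=198
(45-17)/(198-17) = 28/181 = 0.1547

0.1547


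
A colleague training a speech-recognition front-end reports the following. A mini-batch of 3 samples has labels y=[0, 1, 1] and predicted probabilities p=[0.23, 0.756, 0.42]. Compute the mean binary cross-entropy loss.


L[0] = -ln(1-0.23) = -ln(0.77) = 0.2614
L[1] = -ln(0.756) = 0.2797
L[2] = -ln(0.42) = 0.8675
mean = (0.2614 + 0.2797 + 0.8675)/3 = 0.4695

0.4695


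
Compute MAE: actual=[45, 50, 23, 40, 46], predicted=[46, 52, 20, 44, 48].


Absolute errors: |45-46|=1, |50-52|=2, |23-20|=3, |40-44|=4, |46-48|=2
Sum = 12
MAE = 12/5 = 12/5

12/5


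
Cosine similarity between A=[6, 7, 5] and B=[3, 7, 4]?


A·B = 6·3 + 7·7 + 5·4 = 87
‖A‖ = √110 = 10.4881, ‖B‖ = √74 = 8.6023
cos = 87/(√110·√74) = 87/√8140 = 0.9643

0.9643


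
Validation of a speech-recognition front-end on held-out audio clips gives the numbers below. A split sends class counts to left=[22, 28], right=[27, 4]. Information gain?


Parent = [49, 32], H_parent = 0.968
H_left = 0.9896 (n=50), H_right = 0.5548 (n=31)
H_children = (50/81)·0.9896 + (31/81)·0.5548 = 0.8232
IG = 0.968 - 0.8232 = 0.1448

0.1448


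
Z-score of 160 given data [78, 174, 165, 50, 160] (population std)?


μ = 125.4, σ = 51.1062
z = (160 - 125.4)/51.1062 = 0.677

0.677


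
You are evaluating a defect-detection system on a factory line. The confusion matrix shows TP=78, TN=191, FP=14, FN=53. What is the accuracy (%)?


Accuracy = (TP+TN)/(TP+TN+FP+FN)
= (78+191)/(336)
= 269/336 = 80.06%

80.06%


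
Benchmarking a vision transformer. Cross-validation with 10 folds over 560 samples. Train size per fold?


Fold size = 560/10 = 56
Training per fold = 560 - 56 = 504

504


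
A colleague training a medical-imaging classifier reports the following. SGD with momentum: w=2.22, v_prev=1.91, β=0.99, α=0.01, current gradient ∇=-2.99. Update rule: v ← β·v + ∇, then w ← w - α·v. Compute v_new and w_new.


v_new = 0.99·1.91 - 2.99 = 1.8909 - 2.99 = -1.0991
w_new = 2.22 - 0.01·-1.0991 = 2.22 + 0.010991 = 2.230991

v_new=-1.0991, w_new=2.230991


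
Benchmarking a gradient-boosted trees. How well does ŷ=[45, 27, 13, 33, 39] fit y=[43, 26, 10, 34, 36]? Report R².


ȳ = 29.8
SS_res = Σ(y-ŷ)² = 24
SS_tot = Σ(y-ȳ)² = 636.8
R² = 1 - SS_res/SS_tot = 1 - 0.0377 = 0.9623

0.9623


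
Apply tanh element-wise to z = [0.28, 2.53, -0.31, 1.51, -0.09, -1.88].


tanh(0.28) = 0.2729
tanh(2.53) = 0.9874
tanh(-0.31) = -0.3004
tanh(1.51) = 0.9069
tanh(-0.09) = -0.0898
tanh(-1.88) = -0.9545
result = [0.2729, 0.9874, -0.3004, 0.9069, -0.0898, -0.9545]

[0.2729, 0.9874, -0.3004, 0.9069, -0.0898, -0.9545]


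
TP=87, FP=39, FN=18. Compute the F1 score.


Precision = 87/126 = 0.6905
Recall = 87/105 = 0.8286
F1 = 2·P·R/(P+R) = 2·TP/(2·TP+FP+FN) = 174/(174+39+18) = 174/231 = 0.7532

0.7532


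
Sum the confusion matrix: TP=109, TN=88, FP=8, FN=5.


Total = TP + TN + FP + FN
= 109 + 88 + 8 + 5
= 210
(Predicted positive: 117, predicted negative: 93)

210


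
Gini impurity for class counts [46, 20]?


Probabilities: [46/66, 20/66] ≈ [0.697, 0.303]
Σpᵢ² = (2116 + 400)/66² = 2516/4356
Gini = 1 - Σpᵢ² = 1 - 2516/4356 = 0.4224

0.4224


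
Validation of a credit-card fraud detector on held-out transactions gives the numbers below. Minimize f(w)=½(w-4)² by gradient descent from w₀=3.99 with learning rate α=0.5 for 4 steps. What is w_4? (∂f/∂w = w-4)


step 1: grad = 3.99-4 = -0.01; w = 3.99 - 0.5·(-0.01) = 3.995
step 2: grad = 3.995-4 = -0.005; w = 3.995 - 0.5·(-0.005) = 3.9975
step 3: grad = 3.9975-4 = -0.0025; w = 3.9975 - 0.5·(-0.0025) = 3.99875
step 4: grad = 3.99875-4 = -0.00125; w = 3.99875 - 0.5·(-0.00125) = 3.999375

3.999375


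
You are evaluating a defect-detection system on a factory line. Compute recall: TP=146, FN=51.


Recall = TP/(TP+FN)
= 146/(146+51)
= 146/197 = 74.11%

74.11%


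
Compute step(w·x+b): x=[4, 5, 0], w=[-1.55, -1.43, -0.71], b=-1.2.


z = (4)·(-1.55) + (5)·(-1.43) + (0)·(-0.71) - 1.2
  = -14.55
step(z) = 0 (z<0)

0


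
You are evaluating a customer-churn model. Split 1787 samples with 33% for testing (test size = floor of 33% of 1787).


Test = ⌊1787·33/100⌋ = 589
Train = 1787 - 589 = 1198

Train: 1198, Test: 589


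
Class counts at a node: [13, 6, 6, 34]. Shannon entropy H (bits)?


Probabilities: [13/59, 6/59, 6/59, 34/59] ≈ [0.2203, 0.1017, 0.1017, 0.5763]
H = -((13/59)·log₂(13/59) + (6/59)·log₂(6/59) + (6/59)·log₂(6/59) + (34/59)·log₂(34/59))
  = 1.6098 bits

1.6098 bits


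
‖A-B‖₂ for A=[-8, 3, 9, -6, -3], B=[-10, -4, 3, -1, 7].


d = √((-8+ 10)² + (3+ 4)² + (9-3)² + (-6+ 1)² + (-3-7)²)
  = √(4 + 49 + 36 + 25 + 100)
  = √214 = 14.6287

14.6287


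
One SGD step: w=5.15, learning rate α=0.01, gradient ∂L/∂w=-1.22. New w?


w_new = w - α·∇
= 5.15 - 0.01·-1.22
= 5.15 + 0.0122
= 5.1622

5.1622


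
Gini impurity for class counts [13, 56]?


Probabilities: [13/69, 56/69] ≈ [0.1884, 0.8116]
Σpᵢ² = (169 + 3136)/69² = 3305/4761
Gini = 1 - Σpᵢ² = 1 - 3305/4761 = 0.3058

0.3058


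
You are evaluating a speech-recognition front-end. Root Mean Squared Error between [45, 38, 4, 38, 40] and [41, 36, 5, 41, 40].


MSE = 30/5 = 6
RMSE = √(30/5) = 2.4495

2.4495


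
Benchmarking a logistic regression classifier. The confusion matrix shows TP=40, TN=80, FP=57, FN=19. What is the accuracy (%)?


Accuracy = (TP+TN)/(TP+TN+FP+FN)
= (40+80)/(196)
= 120/196 = 61.22%

61.22%


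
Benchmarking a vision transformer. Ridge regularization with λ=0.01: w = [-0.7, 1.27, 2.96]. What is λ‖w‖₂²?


‖w‖₂² = (-0.7)² + (1.27)² + (2.96)²
     = 0.49 + 1.6129 + 8.7616
     = 10.8645
λ·‖w‖₂² = 0.01·10.8645 = 0.108645

0.108645


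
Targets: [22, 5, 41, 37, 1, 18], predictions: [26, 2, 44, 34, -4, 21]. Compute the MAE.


Absolute errors: |22-26|=4, |5-2|=3, |41-44|=3, |37-34|=3, |1+ 4|=5, |18-21|=3
Sum = 21
MAE = 21/6 = 7/2

7/2


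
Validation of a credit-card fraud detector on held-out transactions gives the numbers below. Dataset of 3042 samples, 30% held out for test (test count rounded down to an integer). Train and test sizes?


Test = ⌊3042·30/100⌋ = 912
Train = 3042 - 912 = 2130

Train: 2130, Test: 912


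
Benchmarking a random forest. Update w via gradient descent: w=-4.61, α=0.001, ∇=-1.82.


w_new = w - α·∇
= -4.61 - 0.001·-1.82
= -4.61 + 0.00182
= -4.60818

-4.60818


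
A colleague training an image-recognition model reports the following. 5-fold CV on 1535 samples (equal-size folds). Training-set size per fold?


Fold size = 1535/5 = 307
Training per fold = 1535 - 307 = 1228

1228


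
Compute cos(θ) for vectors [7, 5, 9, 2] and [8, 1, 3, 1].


A·B = 7·8 + 5·1 + 9·3 + 2·1 = 90
‖A‖ = √159 = 12.6095, ‖B‖ = √75 = 8.6603
cos = 90/(√159·√75) = 90/√11925 = 0.8242

0.8242


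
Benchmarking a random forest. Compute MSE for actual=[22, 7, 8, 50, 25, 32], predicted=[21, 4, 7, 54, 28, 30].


Squared errors: (22-21)²=1, (7-4)²=9, (8-7)²=1, (50-54)²=16, (25-28)²=9, (32-30)²=4
Sum = 40
MSE = 40/6 = 20/3

20/3


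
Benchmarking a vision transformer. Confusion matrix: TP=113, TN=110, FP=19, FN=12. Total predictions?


Total = TP + TN + FP + FN
= 113 + 110 + 19 + 12
= 254
(Predicted positive: 132, predicted negative: 122)

254


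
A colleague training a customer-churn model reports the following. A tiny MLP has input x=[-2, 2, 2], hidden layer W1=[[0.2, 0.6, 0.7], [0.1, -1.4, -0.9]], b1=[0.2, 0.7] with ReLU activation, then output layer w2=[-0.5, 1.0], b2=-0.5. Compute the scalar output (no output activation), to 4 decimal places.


z1[0] = (0.2)·(-2) + (0.6)·(2) + (0.7)·(2) + 0.2 = 2.4
z1[1] = (0.1)·(-2) + (-1.4)·(2) + (-0.9)·(2) + 0.7 = -4.1
h = ReLU(z1) = [2.4, 0.0]
output = (-0.5)·(2.4) + (1.0)·(0.0) - 0.5 = -1.7

-1.7


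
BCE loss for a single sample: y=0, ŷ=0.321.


BCE = -[y·ln(p) + (1-y)·ln(1-p)]
= -0 - 1·ln(1-0.321)
= -ln(0.679) = 0.3871

0.3871


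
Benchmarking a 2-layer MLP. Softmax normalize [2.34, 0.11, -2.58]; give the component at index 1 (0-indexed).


Exponentials: e^2.34=10.3812, e^0.11=1.1163, e^-2.58=0.0758
Sum = 11.5733
Softmax = [0.897, 0.0965, 0.0065]
p[1] = 1.1163/11.5733 = 0.0965

0.0965


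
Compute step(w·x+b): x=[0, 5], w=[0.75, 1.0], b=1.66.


z = (0)·(0.75) + (5)·(1.0) + 1.66
  = 6.66
step(z) = 1 (z≥0)

1


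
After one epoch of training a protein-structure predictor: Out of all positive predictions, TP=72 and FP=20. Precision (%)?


Precision = TP/(TP+FP)
= 72/(72+20)
= 72/92 = 78.26%

78.26%


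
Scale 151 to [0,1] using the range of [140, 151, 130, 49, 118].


min=49, max=151
(151-49)/(151-49) = 102/102 = 1.0

1.0


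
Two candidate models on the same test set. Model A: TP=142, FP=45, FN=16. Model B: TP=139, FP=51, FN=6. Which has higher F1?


Model A: P=142/187=0.7594, R=142/158=0.8987, F1=2PR/(P+R)=2TP/(2TP+FP+FN)=284/345=0.8232
Model B: P=139/190=0.7316, R=139/145=0.9586, F1=2PR/(P+R)=2TP/(2TP+FP+FN)=278/335=0.8299
0.8232 < 0.8299 → Model B

Model B


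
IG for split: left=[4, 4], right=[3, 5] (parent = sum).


Parent = [7, 9], H_parent = 0.9887
H_left = 1 (n=8), H_right = 0.9544 (n=8)
H_children = (8/16)·1 + (8/16)·0.9544 = 0.9772
IG = 0.9887 - 0.9772 = 0.0115

0.0115


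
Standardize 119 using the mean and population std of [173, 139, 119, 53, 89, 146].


μ = 119.8333, σ = 39.3633
z = (119 - 119.8333)/39.3633 = -0.0212

-0.0212


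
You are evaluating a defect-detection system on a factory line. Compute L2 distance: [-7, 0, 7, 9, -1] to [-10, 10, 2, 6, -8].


d = √((-7+ 10)² + (0-10)² + (7-2)² + (9-6)² + (-1+ 8)²)
  = √(9 + 100 + 25 + 9 + 49)
  = √192 = 13.8564

13.8564


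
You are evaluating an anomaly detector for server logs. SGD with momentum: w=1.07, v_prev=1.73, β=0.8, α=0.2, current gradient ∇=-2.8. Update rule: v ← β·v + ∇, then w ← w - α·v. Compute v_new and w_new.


v_new = 0.8·1.73 - 2.8 = 1.384 - 2.8 = -1.416
w_new = 1.07 - 0.2·-1.416 = 1.07 + 0.2832 = 1.3532

v_new=-1.416, w_new=1.3532


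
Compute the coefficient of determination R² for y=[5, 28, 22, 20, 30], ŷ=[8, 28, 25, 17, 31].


ȳ = 21
SS_res = Σ(y-ŷ)² = 28
SS_tot = Σ(y-ȳ)² = 388
R² = 1 - SS_res/SS_tot = 1 - 0.0722 = 0.9278

0.9278


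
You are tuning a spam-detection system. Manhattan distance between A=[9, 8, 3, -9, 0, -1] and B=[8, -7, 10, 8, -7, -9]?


d = |9-8| + |8+ 7| + |3-10| + |-9-8| + |0+ 7| + |-1+ 9|
  = 1 + 15 + 7 + 17 + 7 + 8
  = 55

55


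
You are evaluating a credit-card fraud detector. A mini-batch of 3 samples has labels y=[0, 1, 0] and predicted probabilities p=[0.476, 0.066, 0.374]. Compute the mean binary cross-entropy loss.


L[0] = -ln(1-0.476) = -ln(0.524) = 0.6463
L[1] = -ln(0.066) = 2.7181
L[2] = -ln(1-0.374) = -ln(0.626) = 0.4684
mean = (0.6463 + 2.7181 + 0.4684)/3 = 1.2776

1.2776


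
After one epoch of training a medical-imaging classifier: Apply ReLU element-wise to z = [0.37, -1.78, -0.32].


ReLU(0.37) = max(0, 0.37) = 0.37
ReLU(-1.78) = max(0, -1.78) = 0.0
ReLU(-0.32) = max(0, -0.32) = 0.0
result = [0.37, 0.0, 0.0]

[0.37, 0.0, 0.0]


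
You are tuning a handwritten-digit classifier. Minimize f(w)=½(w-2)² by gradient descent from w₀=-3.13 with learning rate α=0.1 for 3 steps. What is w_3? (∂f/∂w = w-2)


step 1: grad = -3.13-2 = -5.13; w = -3.13 - 0.1·(-5.13) = -2.617
step 2: grad = -2.617-2 = -4.617; w = -2.617 - 0.1·(-4.617) = -2.1553
step 3: grad = -2.1553-2 = -4.1553; w = -2.1553 - 0.1·(-4.1553) = -1.73977

-1.73977


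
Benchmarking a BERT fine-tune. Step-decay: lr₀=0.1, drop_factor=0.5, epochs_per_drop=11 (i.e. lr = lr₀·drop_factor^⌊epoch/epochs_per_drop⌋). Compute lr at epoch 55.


n_drops = ⌊55/11⌋ = 5
lr = 0.1·0.5^5 = 0.1·0.03125 = 0.003125

0.003125


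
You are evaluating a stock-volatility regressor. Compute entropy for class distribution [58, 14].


Probabilities: [58/72, 14/72] ≈ [0.8056, 0.1944]
H = -((58/72)·log₂(58/72) + (14/72)·log₂(14/72))
  = 0.7107 bits

0.7107 bits


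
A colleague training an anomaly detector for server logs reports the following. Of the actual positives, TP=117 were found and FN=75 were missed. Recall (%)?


Recall = TP/(TP+FN)
= 117/(117+75)
= 117/192 = 60.94%

60.94%


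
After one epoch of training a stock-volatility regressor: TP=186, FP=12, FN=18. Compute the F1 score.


Precision = 186/198 = 0.9394
Recall = 186/204 = 0.9118
F1 = 2·P·R/(P+R) = 2·TP/(2·TP+FP+FN) = 372/(372+12+18) = 372/402 = 0.9254

0.9254


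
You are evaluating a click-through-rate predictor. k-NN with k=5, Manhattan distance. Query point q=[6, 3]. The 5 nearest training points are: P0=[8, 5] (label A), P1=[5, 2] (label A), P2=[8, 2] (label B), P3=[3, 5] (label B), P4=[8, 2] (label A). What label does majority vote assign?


d(q,P0) = 4  (label A)
d(q,P1) = 2  (label A)
d(q,P2) = 3  (label B)
d(q,P3) = 5  (label B)
d(q,P4) = 3  (label A)
Votes: A=3, B=2
Majority → A

A


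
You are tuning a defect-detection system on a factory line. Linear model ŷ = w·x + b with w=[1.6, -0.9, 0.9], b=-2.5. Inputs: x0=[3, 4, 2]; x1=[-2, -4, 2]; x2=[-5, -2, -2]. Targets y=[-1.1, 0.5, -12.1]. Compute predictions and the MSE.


ŷ0 = (1.6)·(3) + (-0.9)·(4) + (0.9)·(2) - 2.5 = 0.5
ŷ1 = (1.6)·(-2) + (-0.9)·(-4) + (0.9)·(2) - 2.5 = -0.3
ŷ2 = (1.6)·(-5) + (-0.9)·(-2) + (0.9)·(-2) - 2.5 = -10.5
errors² = [2.56, 0.64, 2.56]
MSE = 5.7600/3 = 1.92

1.92


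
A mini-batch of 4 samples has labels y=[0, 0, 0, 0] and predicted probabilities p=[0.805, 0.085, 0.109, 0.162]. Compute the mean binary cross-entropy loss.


L[0] = -ln(1-0.805) = -ln(0.195) = 1.6348
L[1] = -ln(1-0.085) = -ln(0.915) = 0.0888
L[2] = -ln(1-0.109) = -ln(0.891) = 0.1154
L[3] = -ln(1-0.162) = -ln(0.838) = 0.1767
mean = (1.6348 + 0.0888 + 0.1154 + 0.1767)/4 = 0.5039

0.5039


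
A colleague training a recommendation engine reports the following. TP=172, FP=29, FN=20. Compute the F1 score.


Precision = 172/201 = 0.8557
Recall = 172/192 = 0.8958
F1 = 2·P·R/(P+R) = 2·TP/(2·TP+FP+FN) = 344/(344+29+20) = 344/393 = 0.8753

0.8753


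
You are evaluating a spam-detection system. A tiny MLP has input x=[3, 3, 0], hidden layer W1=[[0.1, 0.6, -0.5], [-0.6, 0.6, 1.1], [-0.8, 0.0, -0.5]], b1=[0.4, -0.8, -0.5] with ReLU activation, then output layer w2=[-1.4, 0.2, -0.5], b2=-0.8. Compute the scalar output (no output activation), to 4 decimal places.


z1[0] = (0.1)·(3) + (0.6)·(3) + (-0.5)·(0) + 0.4 = 2.5
z1[1] = (-0.6)·(3) + (0.6)·(3) + (1.1)·(0) - 0.8 = -0.8
z1[2] = (-0.8)·(3) + (0.0)·(3) + (-0.5)·(0) - 0.5 = -2.9
h = ReLU(z1) = [2.5, 0.0, 0.0]
output = (-1.4)·(2.5) + (0.2)·(0.0) + (-0.5)·(0.0) - 0.8 = -4.3

-4.3


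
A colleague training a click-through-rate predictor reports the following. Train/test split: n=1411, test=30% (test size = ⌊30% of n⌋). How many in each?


Test = ⌊1411·30/100⌋ = 423
Train = 1411 - 423 = 988

Train: 988, Test: 423


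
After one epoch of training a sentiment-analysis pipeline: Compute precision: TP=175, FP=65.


Precision = TP/(TP+FP)
= 175/(175+65)
= 175/240 = 72.92%

72.92%


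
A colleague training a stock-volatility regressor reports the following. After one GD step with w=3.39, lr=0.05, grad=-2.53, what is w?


w_new = w - α·∇
= 3.39 - 0.05·-2.53
= 3.39 + 0.1265
= 3.5165

3.5165


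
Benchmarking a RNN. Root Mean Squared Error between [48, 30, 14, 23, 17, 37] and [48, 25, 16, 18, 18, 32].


MSE = 80/6 = 13.3333
RMSE = √(80/6) = 3.6515

3.6515


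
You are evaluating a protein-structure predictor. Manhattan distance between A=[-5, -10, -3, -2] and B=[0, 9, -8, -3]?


d = |-5-0| + |-10-9| + |-3+ 8| + |-2+ 3|
  = 5 + 19 + 5 + 1
  = 30

30


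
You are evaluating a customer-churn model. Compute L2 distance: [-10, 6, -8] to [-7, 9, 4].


d = √((-10+ 7)² + (6-9)² + (-8-4)²)
  = √(9 + 9 + 144)
  = √162 = 12.7279

12.7279


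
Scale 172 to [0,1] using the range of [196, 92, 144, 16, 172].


min=16, max=196
(172-16)/(196-16) = 156/180 = 0.8667

0.8667


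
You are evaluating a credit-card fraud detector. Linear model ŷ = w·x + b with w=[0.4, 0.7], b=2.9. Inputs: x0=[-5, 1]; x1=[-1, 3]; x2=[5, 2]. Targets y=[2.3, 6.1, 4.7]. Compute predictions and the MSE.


ŷ0 = (0.4)·(-5) + (0.7)·(1) + 2.9 = 1.6
ŷ1 = (0.4)·(-1) + (0.7)·(3) + 2.9 = 4.6
ŷ2 = (0.4)·(5) + (0.7)·(2) + 2.9 = 6.3
errors² = [0.49, 2.25, 2.56]
MSE = 5.3000/3 = 1.7667

1.7667


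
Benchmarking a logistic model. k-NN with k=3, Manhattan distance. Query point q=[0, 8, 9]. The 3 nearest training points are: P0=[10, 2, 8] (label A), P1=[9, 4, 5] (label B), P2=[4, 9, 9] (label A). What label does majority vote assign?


d(q,P0) = 17  (label A)
d(q,P1) = 17  (label B)
d(q,P2) = 5  (label A)
Votes: A=2, B=1
Majority → A

A


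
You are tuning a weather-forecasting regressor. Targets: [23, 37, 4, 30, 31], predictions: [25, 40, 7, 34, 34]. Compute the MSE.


Squared errors: (23-25)²=4, (37-40)²=9, (4-7)²=9, (30-34)²=16, (31-34)²=9
Sum = 47
MSE = 47/5 = 47/5

47/5


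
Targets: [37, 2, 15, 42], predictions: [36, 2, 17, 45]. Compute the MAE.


Absolute errors: |37-36|=1, |2-2|=0, |15-17|=2, |42-45|=3
Sum = 6
MAE = 6/4 = 3/2

3/2


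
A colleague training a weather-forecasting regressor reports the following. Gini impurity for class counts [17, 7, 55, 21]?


Probabilities: [17/100, 7/100, 55/100, 21/100] ≈ [0.17, 0.07, 0.55, 0.21]
Σpᵢ² = (289 + 49 + 3025 + 441)/100² = 3804/10000
Gini = 1 - Σpᵢ² = 1 - 3804/10000 = 0.6196

0.6196


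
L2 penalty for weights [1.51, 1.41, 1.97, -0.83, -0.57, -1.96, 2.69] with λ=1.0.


‖w‖₂² = (1.51)² + (1.41)² + (1.97)² + (-0.83)² + (-0.57)² + (-1.96)² + (2.69)²
     = 2.2801 + 1.9881 + 3.8809 + 0.6889 + 0.3249 + 3.8416 + 7.2361
     = 20.2406
λ·‖w‖₂² = 1.0·20.2406 = 20.2406

20.2406


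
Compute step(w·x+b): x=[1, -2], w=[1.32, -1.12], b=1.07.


z = (1)·(1.32) + (-2)·(-1.12) + 1.07
  = 4.63
step(z) = 1 (z≥0)

1


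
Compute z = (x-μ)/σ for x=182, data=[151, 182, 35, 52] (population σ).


μ = 105, σ = 62.7575
z = (182 - 105)/62.7575 = 1.2269

1.2269


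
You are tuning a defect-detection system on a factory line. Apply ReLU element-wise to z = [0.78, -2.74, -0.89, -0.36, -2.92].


ReLU(0.78) = max(0, 0.78) = 0.78
ReLU(-2.74) = max(0, -2.74) = 0.0
ReLU(-0.89) = max(0, -0.89) = 0.0
ReLU(-0.36) = max(0, -0.36) = 0.0
ReLU(-2.92) = max(0, -2.92) = 0.0
result = [0.78, 0.0, 0.0, 0.0, 0.0]

[0.78, 0.0, 0.0, 0.0, 0.0]


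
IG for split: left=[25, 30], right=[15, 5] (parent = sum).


Parent = [40, 35], H_parent = 0.9968
H_left = 0.994 (n=55), H_right = 0.8113 (n=20)
H_children = (55/75)·0.994 + (20/75)·0.8113 = 0.9453
IG = 0.9968 - 0.9453 = 0.0515

0.0515


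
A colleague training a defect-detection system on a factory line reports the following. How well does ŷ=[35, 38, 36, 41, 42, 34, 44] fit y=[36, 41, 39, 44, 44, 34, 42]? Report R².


ȳ = 40
SS_res = Σ(y-ŷ)² = 36
SS_tot = Σ(y-ȳ)² = 90
R² = 1 - SS_res/SS_tot = 1 - 0.4 = 0.6

0.6


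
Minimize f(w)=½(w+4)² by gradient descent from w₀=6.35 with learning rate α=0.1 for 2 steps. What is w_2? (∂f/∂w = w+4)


step 1: grad = 6.35+4 = 10.35; w = 6.35 - 0.1·(10.35) = 5.315
step 2: grad = 5.315+4 = 9.315; w = 5.315 - 0.1·(9.315) = 4.3835

4.3835


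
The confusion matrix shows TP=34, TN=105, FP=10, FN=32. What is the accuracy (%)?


Accuracy = (TP+TN)/(TP+TN+FP+FN)
= (34+105)/(181)
= 139/181 = 76.8%

76.8%


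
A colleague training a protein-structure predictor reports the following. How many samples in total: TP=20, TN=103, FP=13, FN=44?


Total = TP + TN + FP + FN
= 20 + 103 + 13 + 44
= 180
(Predicted positive: 33, predicted negative: 147)

180


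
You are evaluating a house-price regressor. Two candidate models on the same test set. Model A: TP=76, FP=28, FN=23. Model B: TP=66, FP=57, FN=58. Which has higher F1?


Model A: P=76/104=0.7308, R=76/99=0.7677, F1=2PR/(P+R)=2TP/(2TP+FP+FN)=152/203=0.7488
Model B: P=66/123=0.5366, R=66/124=0.5323, F1=2PR/(P+R)=2TP/(2TP+FP+FN)=132/247=0.5344
0.7488 > 0.5344 → Model A

Model A


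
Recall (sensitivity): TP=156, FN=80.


Recall = TP/(TP+FN)
= 156/(156+80)
= 156/236 = 66.1%

66.1%


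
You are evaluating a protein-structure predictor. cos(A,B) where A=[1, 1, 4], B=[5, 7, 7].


A·B = 1·5 + 1·7 + 4·7 = 40
‖A‖ = √18 = 4.2426, ‖B‖ = √123 = 11.0905
cos = 40/(√18·√123) = 40/√2214 = 0.8501

0.8501


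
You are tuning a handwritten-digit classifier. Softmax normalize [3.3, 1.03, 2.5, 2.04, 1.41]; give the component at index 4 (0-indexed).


Exponentials: e^3.3=27.1126, e^1.03=2.8011, e^2.5=12.1825, e^2.04=7.6906, e^1.41=4.096
Sum = 53.8828
Softmax = [0.5032, 0.052, 0.2261, 0.1427, 0.076]
p[4] = 4.096/53.8828 = 0.076

0.076


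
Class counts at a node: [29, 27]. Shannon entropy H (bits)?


Probabilities: [29/56, 27/56] ≈ [0.5179, 0.4821]
H = -((29/56)·log₂(29/56) + (27/56)·log₂(27/56))
  = 0.9991 bits

0.9991 bits


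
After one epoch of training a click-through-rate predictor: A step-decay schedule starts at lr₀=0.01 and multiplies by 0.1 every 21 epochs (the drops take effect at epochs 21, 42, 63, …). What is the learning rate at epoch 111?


n_drops = ⌊111/21⌋ = 5
lr = 0.01·0.1^5 = 0.01·0.00001 = 0.0000001

0.0000001


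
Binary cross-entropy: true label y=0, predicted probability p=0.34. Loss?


BCE = -[y·ln(p) + (1-y)·ln(1-p)]
= -0 - 1·ln(1-0.34)
= -ln(0.66) = 0.4155

0.4155


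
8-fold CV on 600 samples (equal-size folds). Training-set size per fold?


Fold size = 600/8 = 75
Training per fold = 600 - 75 = 525

525


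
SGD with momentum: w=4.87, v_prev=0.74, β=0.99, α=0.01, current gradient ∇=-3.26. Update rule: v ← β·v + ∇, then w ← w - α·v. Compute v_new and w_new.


v_new = 0.99·0.74 - 3.26 = 0.7326 - 3.26 = -2.5274
w_new = 4.87 - 0.01·-2.5274 = 4.87 + 0.025274 = 4.895274

v_new=-2.5274, w_new=4.895274


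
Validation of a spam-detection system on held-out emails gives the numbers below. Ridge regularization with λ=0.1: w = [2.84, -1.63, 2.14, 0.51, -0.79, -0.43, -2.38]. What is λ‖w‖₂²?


‖w‖₂² = (2.84)² + (-1.63)² + (2.14)² + (0.51)² + (-0.79)² + (-0.43)² + (-2.38)²
     = 8.0656 + 2.6569 + 4.5796 + 0.2601 + 0.6241 + 0.1849 + 5.6644
     = 22.0356
λ·‖w‖₂² = 0.1·22.0356 = 2.20356

2.20356


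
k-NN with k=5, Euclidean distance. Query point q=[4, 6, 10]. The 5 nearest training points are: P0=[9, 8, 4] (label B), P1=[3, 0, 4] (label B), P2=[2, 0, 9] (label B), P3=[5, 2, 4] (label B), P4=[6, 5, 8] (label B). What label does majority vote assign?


d(q,P0) = 8.0623  (label B)
d(q,P1) = 8.544  (label B)
d(q,P2) = 6.4031  (label B)
d(q,P3) = 7.2801  (label B)
d(q,P4) = 3.0  (label B)
Votes: A=0, B=5
Majority → B

B


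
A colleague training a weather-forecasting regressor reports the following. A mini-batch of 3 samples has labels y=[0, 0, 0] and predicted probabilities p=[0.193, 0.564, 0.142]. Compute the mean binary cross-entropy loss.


L[0] = -ln(1-0.193) = -ln(0.807) = 0.2144
L[1] = -ln(1-0.564) = -ln(0.436) = 0.8301
L[2] = -ln(1-0.142) = -ln(0.858) = 0.1532
mean = (0.2144 + 0.8301 + 0.1532)/3 = 0.3992

0.3992


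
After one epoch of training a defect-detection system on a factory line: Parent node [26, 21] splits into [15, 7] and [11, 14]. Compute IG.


Parent = [26, 21], H_parent = 0.9918
H_left = 0.9024 (n=22), H_right = 0.9896 (n=25)
H_children = (22/47)·0.9024 + (25/47)·0.9896 = 0.9488
IG = 0.9918 - 0.9488 = 0.043

0.043


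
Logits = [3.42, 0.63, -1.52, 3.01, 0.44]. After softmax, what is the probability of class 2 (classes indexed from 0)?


Exponentials: e^3.42=30.5694, e^0.63=1.8776, e^-1.52=0.2187, e^3.01=20.2874, e^0.44=1.5527
Sum = 54.5058
Softmax = [0.5608, 0.0344, 0.004, 0.3722, 0.0285]
p[2] = 0.2187/54.5058 = 0.004

0.004


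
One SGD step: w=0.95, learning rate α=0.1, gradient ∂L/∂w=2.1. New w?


w_new = w - α·∇
= 0.95 - 0.1·2.1
= 0.95 - 0.21
= 0.74

0.74


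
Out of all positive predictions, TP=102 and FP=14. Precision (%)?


Precision = TP/(TP+FP)
= 102/(102+14)
= 102/116 = 87.93%

87.93%


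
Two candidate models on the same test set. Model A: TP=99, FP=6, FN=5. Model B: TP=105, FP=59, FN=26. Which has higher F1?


Model A: P=99/105=0.9429, R=99/104=0.9519, F1=2PR/(P+R)=2TP/(2TP+FP+FN)=198/209=0.9474
Model B: P=105/164=0.6402, R=105/131=0.8015, F1=2PR/(P+R)=2TP/(2TP+FP+FN)=210/295=0.7119
0.9474 > 0.7119 → Model A

Model A


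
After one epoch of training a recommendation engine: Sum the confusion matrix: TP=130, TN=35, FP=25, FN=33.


Total = TP + TN + FP + FN
= 130 + 35 + 25 + 33
= 223
(Predicted positive: 155, predicted negative: 68)

223


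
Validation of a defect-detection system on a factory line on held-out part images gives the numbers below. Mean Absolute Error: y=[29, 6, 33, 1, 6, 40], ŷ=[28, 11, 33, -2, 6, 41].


Absolute errors: |29-28|=1, |6-11|=5, |33-33|=0, |1+ 2|=3, |6-6|=0, |40-41|=1
Sum = 10
MAE = 10/6 = 5/3

5/3


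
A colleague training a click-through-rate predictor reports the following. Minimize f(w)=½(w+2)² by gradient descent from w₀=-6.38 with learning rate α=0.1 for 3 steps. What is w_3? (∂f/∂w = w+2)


step 1: grad = -6.38+2 = -4.38; w = -6.38 - 0.1·(-4.38) = -5.942
step 2: grad = -5.942+2 = -3.942; w = -5.942 - 0.1·(-3.942) = -5.5478
step 3: grad = -5.5478+2 = -3.5478; w = -5.5478 - 0.1·(-3.5478) = -5.19302

-5.19302


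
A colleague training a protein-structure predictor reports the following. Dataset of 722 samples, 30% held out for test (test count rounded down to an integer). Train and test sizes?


Test = ⌊722·30/100⌋ = 216
Train = 722 - 216 = 506

Train: 506, Test: 216


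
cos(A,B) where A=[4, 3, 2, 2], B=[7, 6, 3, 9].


A·B = 4·7 + 3·6 + 2·3 + 2·9 = 70
‖A‖ = √33 = 5.7446, ‖B‖ = √175 = 13.2288
cos = 70/(√33·√175) = 70/√5775 = 0.9211

0.9211


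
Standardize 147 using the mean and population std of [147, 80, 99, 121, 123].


μ = 114, σ = 22.8035
z = (147 - 114)/22.8035 = 1.4471

1.4471


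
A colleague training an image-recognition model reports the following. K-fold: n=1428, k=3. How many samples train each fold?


Fold size = 1428/3 = 476
Training per fold = 1428 - 476 = 952

952


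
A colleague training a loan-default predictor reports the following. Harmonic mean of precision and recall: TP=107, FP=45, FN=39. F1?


Precision = 107/152 = 0.7039
Recall = 107/146 = 0.7329
F1 = 2·P·R/(P+R) = 2·TP/(2·TP+FP+FN) = 214/(214+45+39) = 214/298 = 0.7181

0.7181


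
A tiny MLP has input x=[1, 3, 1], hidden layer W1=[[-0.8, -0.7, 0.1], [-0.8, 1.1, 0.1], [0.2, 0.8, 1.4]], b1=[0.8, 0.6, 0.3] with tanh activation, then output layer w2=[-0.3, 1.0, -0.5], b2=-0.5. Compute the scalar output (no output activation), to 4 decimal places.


z1[0] = (-0.8)·(1) + (-0.7)·(3) + (0.1)·(1) + 0.8 = -2.0
z1[1] = (-0.8)·(1) + (1.1)·(3) + (0.1)·(1) + 0.6 = 3.2
z1[2] = (0.2)·(1) + (0.8)·(3) + (1.4)·(1) + 0.3 = 4.3
h = tanh(z1) = [-0.964, 0.9967, 0.9996]
output = (-0.3)·(-0.964) + (1.0)·(0.9967) + (-0.5)·(0.9996) - 0.5 = 0.2861

0.2861


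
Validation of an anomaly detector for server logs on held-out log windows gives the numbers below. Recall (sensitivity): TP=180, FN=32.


Recall = TP/(TP+FN)
= 180/(180+32)
= 180/212 = 84.91%

84.91%


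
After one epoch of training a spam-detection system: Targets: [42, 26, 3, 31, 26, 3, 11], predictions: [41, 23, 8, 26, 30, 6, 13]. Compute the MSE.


Squared errors: (42-41)²=1, (26-23)²=9, (3-8)²=25, (31-26)²=25, (26-30)²=16, (3-6)²=9, (11-13)²=4
Sum = 89
MSE = 89/7 = 89/7

89/7


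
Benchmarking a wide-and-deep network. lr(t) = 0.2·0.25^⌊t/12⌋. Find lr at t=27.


n_drops = ⌊27/12⌋ = 2
lr = 0.2·0.25^2 = 0.2·0.0625 = 0.0125

0.0125


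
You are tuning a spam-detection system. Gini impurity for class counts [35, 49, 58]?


Probabilities: [35/142, 49/142, 58/142] ≈ [0.2465, 0.3451, 0.4085]
Σpᵢ² = (1225 + 2401 + 3364)/142² = 6990/20164
Gini = 1 - Σpᵢ² = 1 - 6990/20164 = 0.6533

0.6533
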